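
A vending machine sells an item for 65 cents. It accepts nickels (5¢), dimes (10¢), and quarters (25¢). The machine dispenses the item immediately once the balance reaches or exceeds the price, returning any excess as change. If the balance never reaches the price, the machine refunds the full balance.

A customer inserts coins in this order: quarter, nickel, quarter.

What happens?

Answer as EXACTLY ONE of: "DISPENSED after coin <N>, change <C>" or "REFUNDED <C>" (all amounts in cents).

Price: 65¢
Coin 1 (quarter, 25¢): balance = 25¢
Coin 2 (nickel, 5¢): balance = 30¢
Coin 3 (quarter, 25¢): balance = 55¢
All coins inserted, balance 55¢ < price 65¢ → REFUND 55¢

Answer: REFUNDED 55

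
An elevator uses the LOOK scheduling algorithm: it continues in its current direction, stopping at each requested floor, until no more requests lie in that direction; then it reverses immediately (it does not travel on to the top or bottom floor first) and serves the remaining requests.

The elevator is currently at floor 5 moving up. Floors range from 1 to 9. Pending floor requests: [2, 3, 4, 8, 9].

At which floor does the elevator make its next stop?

Current floor: 5, direction: up
Requests above: [8, 9]
Requests below: [2, 3, 4]
Moving up and requests lie above → nearest above is min([8, 9]) = 8

Answer: 8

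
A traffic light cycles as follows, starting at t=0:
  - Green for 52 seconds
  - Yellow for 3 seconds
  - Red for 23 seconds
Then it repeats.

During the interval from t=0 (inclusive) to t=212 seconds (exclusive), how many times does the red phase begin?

Cycle = 52+3+23 = 78s
red phase starts at t = k*78 + 55 for k=0,1,2,...
Need k*78+55 < 212 → k < 2.013
k ∈ {0, ..., 2} → 3 starts

Answer: 3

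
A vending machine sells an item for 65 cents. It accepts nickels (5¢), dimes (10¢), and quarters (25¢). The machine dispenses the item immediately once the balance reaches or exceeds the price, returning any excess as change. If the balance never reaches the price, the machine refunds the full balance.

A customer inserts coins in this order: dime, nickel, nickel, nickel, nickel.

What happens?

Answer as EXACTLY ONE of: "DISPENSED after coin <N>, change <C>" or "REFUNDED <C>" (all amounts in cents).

Price: 65¢
Coin 1 (dime, 10¢): balance = 10¢
Coin 2 (nickel, 5¢): balance = 15¢
Coin 3 (nickel, 5¢): balance = 20¢
Coin 4 (nickel, 5¢): balance = 25¢
Coin 5 (nickel, 5¢): balance = 30¢
All coins inserted, balance 30¢ < price 65¢ → REFUND 30¢

Answer: REFUNDED 30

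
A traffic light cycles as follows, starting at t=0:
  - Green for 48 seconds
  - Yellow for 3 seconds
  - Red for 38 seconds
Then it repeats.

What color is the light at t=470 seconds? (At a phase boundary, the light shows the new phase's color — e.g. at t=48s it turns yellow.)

Answer: green

Derivation:
Cycle length = 48 + 3 + 38 = 89s
t = 470, phase_t = 470 mod 89 = 25
25 < 48 (green end) → GREEN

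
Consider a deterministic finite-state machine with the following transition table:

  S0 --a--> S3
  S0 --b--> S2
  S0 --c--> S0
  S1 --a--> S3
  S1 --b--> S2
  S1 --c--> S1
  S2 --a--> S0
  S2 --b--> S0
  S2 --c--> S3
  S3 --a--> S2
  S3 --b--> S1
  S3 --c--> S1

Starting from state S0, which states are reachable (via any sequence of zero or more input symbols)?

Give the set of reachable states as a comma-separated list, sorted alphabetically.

BFS from S0:
  visit S0: S0--a-->S3 (new), S0--b-->S2 (new), S0--c-->S0 (seen)
  visit S3: S3--a-->S2 (seen), S3--b-->S1 (new), S3--c-->S1 (seen)
  visit S2: S2--a-->S0 (seen), S2--b-->S0 (seen), S2--c-->S3 (seen)
  visit S1: S1--a-->S3 (seen), S1--b-->S2 (seen), S1--c-->S1 (seen)

Answer: S0, S1, S2, S3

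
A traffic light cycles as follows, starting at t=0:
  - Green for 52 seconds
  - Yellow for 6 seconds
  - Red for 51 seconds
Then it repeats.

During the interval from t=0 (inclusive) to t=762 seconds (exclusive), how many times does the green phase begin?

Cycle = 52+6+51 = 109s
green phase starts at t = k*109 + 0 for k=0,1,2,...
Need k*109+0 < 762 → k < 6.991
k ∈ {0, ..., 6} → 7 starts

Answer: 7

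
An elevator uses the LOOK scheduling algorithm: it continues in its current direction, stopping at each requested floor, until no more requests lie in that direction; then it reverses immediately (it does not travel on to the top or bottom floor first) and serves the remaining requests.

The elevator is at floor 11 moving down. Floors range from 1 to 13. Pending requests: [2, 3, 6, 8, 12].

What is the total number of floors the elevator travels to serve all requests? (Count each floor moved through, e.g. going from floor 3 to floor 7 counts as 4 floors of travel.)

Answer: 19

Derivation:
Start at floor 11 moving down, LOOK stop order: [8, 6, 3, 2, 12]
  11 → 8: |8-11| = 3, total = 3
  8 → 6: |6-8| = 2, total = 5
  6 → 3: |3-6| = 3, total = 8
  3 → 2: |2-3| = 1, total = 9
  2 → 12: |12-2| = 10, total = 19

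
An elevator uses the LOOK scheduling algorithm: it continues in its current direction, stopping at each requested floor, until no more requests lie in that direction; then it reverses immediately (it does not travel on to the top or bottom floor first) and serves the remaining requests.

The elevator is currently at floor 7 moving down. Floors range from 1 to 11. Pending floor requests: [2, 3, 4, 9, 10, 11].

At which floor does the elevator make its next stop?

Current floor: 7, direction: down
Requests above: [9, 10, 11]
Requests below: [2, 3, 4]
Moving down and requests lie below → nearest below is max([2, 3, 4]) = 4

Answer: 4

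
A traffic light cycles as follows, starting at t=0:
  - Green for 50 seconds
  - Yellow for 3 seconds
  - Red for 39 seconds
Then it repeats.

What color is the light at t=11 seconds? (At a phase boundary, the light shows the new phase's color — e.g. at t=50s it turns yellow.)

Cycle length = 50 + 3 + 39 = 92s
t = 11, phase_t = 11 mod 92 = 11
11 < 50 (green end) → GREEN

Answer: green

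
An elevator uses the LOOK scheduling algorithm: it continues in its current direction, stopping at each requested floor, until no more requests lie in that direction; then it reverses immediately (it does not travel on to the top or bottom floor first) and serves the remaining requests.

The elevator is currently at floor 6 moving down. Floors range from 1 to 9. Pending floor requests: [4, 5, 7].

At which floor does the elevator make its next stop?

Answer: 5

Derivation:
Current floor: 6, direction: down
Requests above: [7]
Requests below: [4, 5]
Moving down and requests lie below → nearest below is max([4, 5]) = 5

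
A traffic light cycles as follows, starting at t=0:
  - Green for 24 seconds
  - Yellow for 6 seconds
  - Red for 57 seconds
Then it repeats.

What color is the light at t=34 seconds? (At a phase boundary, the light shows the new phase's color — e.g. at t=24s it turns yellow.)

Cycle length = 24 + 6 + 57 = 87s
t = 34, phase_t = 34 mod 87 = 34
34 >= 30 → RED

Answer: red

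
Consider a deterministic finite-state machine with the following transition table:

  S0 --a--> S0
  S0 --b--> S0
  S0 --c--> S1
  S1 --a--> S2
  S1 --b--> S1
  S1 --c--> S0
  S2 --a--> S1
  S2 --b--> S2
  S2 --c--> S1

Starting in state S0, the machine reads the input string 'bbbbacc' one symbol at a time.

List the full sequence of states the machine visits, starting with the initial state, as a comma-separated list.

Start: S0
  read 'b': S0 --b--> S0
  read 'b': S0 --b--> S0
  read 'b': S0 --b--> S0
  read 'b': S0 --b--> S0
  read 'a': S0 --a--> S0
  read 'c': S0 --c--> S1
  read 'c': S1 --c--> S0

Answer: S0, S0, S0, S0, S0, S0, S1, S0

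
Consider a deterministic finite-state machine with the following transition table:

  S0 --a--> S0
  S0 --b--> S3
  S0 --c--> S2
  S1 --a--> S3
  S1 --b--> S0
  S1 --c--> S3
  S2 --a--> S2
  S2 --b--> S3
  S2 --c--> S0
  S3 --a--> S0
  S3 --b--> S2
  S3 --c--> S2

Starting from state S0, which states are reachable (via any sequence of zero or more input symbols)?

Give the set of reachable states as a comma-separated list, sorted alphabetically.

Answer: S0, S2, S3

Derivation:
BFS from S0:
  visit S0: S0--a-->S0 (seen), S0--b-->S3 (new), S0--c-->S2 (new)
  visit S3: S3--a-->S0 (seen), S3--b-->S2 (seen), S3--c-->S2 (seen)
  visit S2: S2--a-->S2 (seen), S2--b-->S3 (seen), S2--c-->S0 (seen)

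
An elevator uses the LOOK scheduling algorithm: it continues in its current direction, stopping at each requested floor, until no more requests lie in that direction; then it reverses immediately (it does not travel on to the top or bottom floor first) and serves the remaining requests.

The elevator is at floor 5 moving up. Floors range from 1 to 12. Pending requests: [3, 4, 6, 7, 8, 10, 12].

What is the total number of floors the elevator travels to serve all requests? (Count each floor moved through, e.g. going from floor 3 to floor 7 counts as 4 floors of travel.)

Start at floor 5 moving up, LOOK stop order: [6, 7, 8, 10, 12, 4, 3]
  5 → 6: |6-5| = 1, total = 1
  6 → 7: |7-6| = 1, total = 2
  7 → 8: |8-7| = 1, total = 3
  8 → 10: |10-8| = 2, total = 5
  10 → 12: |12-10| = 2, total = 7
  12 → 4: |4-12| = 8, total = 15
  4 → 3: |3-4| = 1, total = 16

Answer: 16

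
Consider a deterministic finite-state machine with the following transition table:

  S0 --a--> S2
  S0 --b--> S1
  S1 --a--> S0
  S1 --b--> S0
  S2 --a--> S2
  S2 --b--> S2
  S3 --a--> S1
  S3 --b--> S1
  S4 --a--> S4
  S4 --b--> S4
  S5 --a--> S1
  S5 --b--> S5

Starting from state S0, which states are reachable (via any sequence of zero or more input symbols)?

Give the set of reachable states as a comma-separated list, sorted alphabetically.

BFS from S0:
  visit S0: S0--a-->S2 (new), S0--b-->S1 (new)
  visit S2: S2--a-->S2 (seen), S2--b-->S2 (seen)
  visit S1: S1--a-->S0 (seen), S1--b-->S0 (seen)

Answer: S0, S1, S2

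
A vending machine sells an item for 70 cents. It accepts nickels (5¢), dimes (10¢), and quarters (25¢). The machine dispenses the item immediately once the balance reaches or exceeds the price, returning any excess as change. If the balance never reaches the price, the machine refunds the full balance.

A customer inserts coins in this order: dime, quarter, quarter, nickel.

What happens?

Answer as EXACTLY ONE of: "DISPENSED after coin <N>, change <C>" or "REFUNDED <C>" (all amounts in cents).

Answer: REFUNDED 65

Derivation:
Price: 70¢
Coin 1 (dime, 10¢): balance = 10¢
Coin 2 (quarter, 25¢): balance = 35¢
Coin 3 (quarter, 25¢): balance = 60¢
Coin 4 (nickel, 5¢): balance = 65¢
All coins inserted, balance 65¢ < price 70¢ → REFUND 65¢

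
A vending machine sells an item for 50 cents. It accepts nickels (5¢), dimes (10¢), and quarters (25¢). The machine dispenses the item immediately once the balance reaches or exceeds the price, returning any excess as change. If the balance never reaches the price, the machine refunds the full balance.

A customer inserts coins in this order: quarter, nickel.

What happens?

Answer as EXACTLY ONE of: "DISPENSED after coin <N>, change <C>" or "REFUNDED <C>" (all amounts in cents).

Price: 50¢
Coin 1 (quarter, 25¢): balance = 25¢
Coin 2 (nickel, 5¢): balance = 30¢
All coins inserted, balance 30¢ < price 50¢ → REFUND 30¢

Answer: REFUNDED 30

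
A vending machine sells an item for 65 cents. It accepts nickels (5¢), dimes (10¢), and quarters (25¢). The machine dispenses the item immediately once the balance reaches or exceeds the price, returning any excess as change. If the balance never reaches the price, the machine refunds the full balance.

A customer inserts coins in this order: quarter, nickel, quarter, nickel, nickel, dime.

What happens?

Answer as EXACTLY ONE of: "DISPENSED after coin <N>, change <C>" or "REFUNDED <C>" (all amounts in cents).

Price: 65¢
Coin 1 (quarter, 25¢): balance = 25¢
Coin 2 (nickel, 5¢): balance = 30¢
Coin 3 (quarter, 25¢): balance = 55¢
Coin 4 (nickel, 5¢): balance = 60¢
Coin 5 (nickel, 5¢): balance = 65¢
  → balance >= price → DISPENSE, change = 65 - 65 = 0¢

Answer: DISPENSED after coin 5, change 0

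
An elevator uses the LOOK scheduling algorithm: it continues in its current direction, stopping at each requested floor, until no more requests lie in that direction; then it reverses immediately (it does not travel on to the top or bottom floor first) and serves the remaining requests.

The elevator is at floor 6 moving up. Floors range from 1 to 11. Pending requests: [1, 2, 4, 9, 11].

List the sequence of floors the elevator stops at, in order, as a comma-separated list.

Answer: 9, 11, 4, 2, 1

Derivation:
Current: 6, moving UP
Serve above first (ascending): [9, 11]
Then reverse, serve below (descending): [4, 2, 1]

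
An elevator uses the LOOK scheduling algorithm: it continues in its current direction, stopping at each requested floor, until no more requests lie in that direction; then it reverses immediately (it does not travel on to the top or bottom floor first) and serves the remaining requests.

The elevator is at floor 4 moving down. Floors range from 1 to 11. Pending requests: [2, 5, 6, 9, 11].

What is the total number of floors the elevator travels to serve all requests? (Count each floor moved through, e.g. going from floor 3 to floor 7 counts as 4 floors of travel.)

Start at floor 4 moving down, LOOK stop order: [2, 5, 6, 9, 11]
  4 → 2: |2-4| = 2, total = 2
  2 → 5: |5-2| = 3, total = 5
  5 → 6: |6-5| = 1, total = 6
  6 → 9: |9-6| = 3, total = 9
  9 → 11: |11-9| = 2, total = 11

Answer: 11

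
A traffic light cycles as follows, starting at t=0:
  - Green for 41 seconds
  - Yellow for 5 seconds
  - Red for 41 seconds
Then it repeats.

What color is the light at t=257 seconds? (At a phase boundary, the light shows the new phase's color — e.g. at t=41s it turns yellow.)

Answer: red

Derivation:
Cycle length = 41 + 5 + 41 = 87s
t = 257, phase_t = 257 mod 87 = 83
83 >= 46 → RED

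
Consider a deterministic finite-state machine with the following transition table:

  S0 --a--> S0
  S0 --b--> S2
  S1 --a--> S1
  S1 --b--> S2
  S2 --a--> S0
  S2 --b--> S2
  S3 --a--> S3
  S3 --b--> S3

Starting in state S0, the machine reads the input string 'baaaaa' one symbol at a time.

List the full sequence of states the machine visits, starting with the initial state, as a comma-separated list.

Answer: S0, S2, S0, S0, S0, S0, S0

Derivation:
Start: S0
  read 'b': S0 --b--> S2
  read 'a': S2 --a--> S0
  read 'a': S0 --a--> S0
  read 'a': S0 --a--> S0
  read 'a': S0 --a--> S0
  read 'a': S0 --a--> S0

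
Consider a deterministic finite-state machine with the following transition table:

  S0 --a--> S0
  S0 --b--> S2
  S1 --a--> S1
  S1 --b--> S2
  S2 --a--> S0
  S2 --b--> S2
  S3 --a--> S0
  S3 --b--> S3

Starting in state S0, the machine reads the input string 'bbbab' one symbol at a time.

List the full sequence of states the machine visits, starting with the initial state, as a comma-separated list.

Start: S0
  read 'b': S0 --b--> S2
  read 'b': S2 --b--> S2
  read 'b': S2 --b--> S2
  read 'a': S2 --a--> S0
  read 'b': S0 --b--> S2

Answer: S0, S2, S2, S2, S0, S2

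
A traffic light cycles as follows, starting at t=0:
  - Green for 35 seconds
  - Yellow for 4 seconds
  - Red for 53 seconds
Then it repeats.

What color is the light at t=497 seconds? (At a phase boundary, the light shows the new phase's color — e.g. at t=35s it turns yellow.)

Answer: yellow

Derivation:
Cycle length = 35 + 4 + 53 = 92s
t = 497, phase_t = 497 mod 92 = 37
35 <= 37 < 39 (yellow end) → YELLOW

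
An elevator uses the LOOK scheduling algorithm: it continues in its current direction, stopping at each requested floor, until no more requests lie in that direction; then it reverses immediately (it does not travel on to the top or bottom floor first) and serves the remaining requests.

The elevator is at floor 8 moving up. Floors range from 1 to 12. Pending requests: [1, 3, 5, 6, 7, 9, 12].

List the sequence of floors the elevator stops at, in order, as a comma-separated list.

Current: 8, moving UP
Serve above first (ascending): [9, 12]
Then reverse, serve below (descending): [7, 6, 5, 3, 1]

Answer: 9, 12, 7, 6, 5, 3, 1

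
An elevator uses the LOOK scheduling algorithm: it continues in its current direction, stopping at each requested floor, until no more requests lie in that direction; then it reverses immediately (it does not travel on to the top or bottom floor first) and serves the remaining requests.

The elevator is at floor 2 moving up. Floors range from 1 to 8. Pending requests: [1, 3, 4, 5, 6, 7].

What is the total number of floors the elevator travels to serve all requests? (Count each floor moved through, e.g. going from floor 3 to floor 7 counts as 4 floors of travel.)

Answer: 11

Derivation:
Start at floor 2 moving up, LOOK stop order: [3, 4, 5, 6, 7, 1]
  2 → 3: |3-2| = 1, total = 1
  3 → 4: |4-3| = 1, total = 2
  4 → 5: |5-4| = 1, total = 3
  5 → 6: |6-5| = 1, total = 4
  6 → 7: |7-6| = 1, total = 5
  7 → 1: |1-7| = 6, total = 11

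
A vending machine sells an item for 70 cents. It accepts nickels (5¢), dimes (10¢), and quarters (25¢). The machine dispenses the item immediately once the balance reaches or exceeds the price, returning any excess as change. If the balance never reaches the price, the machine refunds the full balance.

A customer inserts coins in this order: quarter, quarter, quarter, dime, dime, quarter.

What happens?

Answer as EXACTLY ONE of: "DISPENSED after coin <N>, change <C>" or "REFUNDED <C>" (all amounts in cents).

Price: 70¢
Coin 1 (quarter, 25¢): balance = 25¢
Coin 2 (quarter, 25¢): balance = 50¢
Coin 3 (quarter, 25¢): balance = 75¢
  → balance >= price → DISPENSE, change = 75 - 70 = 5¢

Answer: DISPENSED after coin 3, change 5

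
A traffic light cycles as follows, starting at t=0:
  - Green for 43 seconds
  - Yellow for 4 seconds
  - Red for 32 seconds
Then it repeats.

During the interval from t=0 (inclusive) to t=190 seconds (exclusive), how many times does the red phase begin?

Answer: 2

Derivation:
Cycle = 43+4+32 = 79s
red phase starts at t = k*79 + 47 for k=0,1,2,...
Need k*79+47 < 190 → k < 1.810
k ∈ {0, ..., 1} → 2 starts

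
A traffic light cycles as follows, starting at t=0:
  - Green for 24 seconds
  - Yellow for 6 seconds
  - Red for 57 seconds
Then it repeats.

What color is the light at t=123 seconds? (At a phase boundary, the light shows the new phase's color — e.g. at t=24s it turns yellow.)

Answer: red

Derivation:
Cycle length = 24 + 6 + 57 = 87s
t = 123, phase_t = 123 mod 87 = 36
36 >= 30 → RED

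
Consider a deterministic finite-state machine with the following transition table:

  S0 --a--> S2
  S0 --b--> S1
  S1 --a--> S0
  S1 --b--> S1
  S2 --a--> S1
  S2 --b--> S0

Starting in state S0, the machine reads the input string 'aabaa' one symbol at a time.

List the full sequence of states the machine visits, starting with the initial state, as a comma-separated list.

Answer: S0, S2, S1, S1, S0, S2

Derivation:
Start: S0
  read 'a': S0 --a--> S2
  read 'a': S2 --a--> S1
  read 'b': S1 --b--> S1
  read 'a': S1 --a--> S0
  read 'a': S0 --a--> S2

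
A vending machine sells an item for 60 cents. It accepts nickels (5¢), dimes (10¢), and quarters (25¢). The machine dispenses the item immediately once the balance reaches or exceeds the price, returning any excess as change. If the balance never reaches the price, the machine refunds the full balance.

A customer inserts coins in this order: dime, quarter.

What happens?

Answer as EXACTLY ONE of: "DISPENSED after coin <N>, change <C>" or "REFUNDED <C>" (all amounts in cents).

Price: 60¢
Coin 1 (dime, 10¢): balance = 10¢
Coin 2 (quarter, 25¢): balance = 35¢
All coins inserted, balance 35¢ < price 60¢ → REFUND 35¢

Answer: REFUNDED 35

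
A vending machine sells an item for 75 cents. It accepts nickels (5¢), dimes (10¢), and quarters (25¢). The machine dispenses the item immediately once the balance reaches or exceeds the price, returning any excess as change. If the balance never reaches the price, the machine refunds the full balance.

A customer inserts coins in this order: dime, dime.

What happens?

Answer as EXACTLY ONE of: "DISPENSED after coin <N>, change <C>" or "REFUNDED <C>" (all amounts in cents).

Price: 75¢
Coin 1 (dime, 10¢): balance = 10¢
Coin 2 (dime, 10¢): balance = 20¢
All coins inserted, balance 20¢ < price 75¢ → REFUND 20¢

Answer: REFUNDED 20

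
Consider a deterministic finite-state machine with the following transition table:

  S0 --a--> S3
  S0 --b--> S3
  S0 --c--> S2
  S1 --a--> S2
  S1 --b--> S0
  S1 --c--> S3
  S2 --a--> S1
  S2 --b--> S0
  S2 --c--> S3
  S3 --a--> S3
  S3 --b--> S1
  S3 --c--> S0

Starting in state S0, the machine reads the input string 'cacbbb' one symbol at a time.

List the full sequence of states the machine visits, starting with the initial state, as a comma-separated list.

Start: S0
  read 'c': S0 --c--> S2
  read 'a': S2 --a--> S1
  read 'c': S1 --c--> S3
  read 'b': S3 --b--> S1
  read 'b': S1 --b--> S0
  read 'b': S0 --b--> S3

Answer: S0, S2, S1, S3, S1, S0, S3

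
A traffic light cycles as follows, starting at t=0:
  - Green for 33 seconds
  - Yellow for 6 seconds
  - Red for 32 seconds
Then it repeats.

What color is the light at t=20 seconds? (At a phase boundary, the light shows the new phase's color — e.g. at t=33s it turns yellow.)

Cycle length = 33 + 6 + 32 = 71s
t = 20, phase_t = 20 mod 71 = 20
20 < 33 (green end) → GREEN

Answer: green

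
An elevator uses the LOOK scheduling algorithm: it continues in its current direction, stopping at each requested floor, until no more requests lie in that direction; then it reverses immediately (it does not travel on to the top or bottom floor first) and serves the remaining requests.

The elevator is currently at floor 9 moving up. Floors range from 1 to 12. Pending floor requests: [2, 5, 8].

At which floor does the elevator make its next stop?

Current floor: 9, direction: up
Requests above: []
Requests below: [2, 5, 8]
Moving up but no requests above → reverse; nearest below is max([2, 5, 8]) = 8

Answer: 8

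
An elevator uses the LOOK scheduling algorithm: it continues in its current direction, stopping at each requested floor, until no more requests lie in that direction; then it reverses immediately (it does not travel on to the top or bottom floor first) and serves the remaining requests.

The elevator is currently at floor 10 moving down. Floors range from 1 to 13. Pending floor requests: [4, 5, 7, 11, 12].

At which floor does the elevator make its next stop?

Answer: 7

Derivation:
Current floor: 10, direction: down
Requests above: [11, 12]
Requests below: [4, 5, 7]
Moving down and requests lie below → nearest below is max([4, 5, 7]) = 7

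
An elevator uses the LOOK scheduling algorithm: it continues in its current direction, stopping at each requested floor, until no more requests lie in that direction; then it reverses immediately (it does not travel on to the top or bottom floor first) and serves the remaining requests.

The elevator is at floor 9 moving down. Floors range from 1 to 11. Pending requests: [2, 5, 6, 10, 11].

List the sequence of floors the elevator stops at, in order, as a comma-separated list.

Current: 9, moving DOWN
Serve below first (descending): [6, 5, 2]
Then reverse, serve above (ascending): [10, 11]

Answer: 6, 5, 2, 10, 11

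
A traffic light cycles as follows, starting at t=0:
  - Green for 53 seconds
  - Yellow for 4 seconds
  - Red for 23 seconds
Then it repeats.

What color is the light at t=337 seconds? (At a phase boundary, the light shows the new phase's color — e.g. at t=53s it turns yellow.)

Answer: green

Derivation:
Cycle length = 53 + 4 + 23 = 80s
t = 337, phase_t = 337 mod 80 = 17
17 < 53 (green end) → GREEN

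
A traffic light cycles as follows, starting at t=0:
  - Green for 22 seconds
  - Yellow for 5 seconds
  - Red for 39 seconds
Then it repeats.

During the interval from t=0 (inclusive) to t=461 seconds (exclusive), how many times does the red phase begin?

Cycle = 22+5+39 = 66s
red phase starts at t = k*66 + 27 for k=0,1,2,...
Need k*66+27 < 461 → k < 6.576
k ∈ {0, ..., 6} → 7 starts

Answer: 7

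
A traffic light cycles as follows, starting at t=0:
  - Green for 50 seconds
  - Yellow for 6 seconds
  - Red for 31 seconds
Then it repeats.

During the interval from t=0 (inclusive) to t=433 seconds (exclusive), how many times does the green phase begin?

Cycle = 50+6+31 = 87s
green phase starts at t = k*87 + 0 for k=0,1,2,...
Need k*87+0 < 433 → k < 4.977
k ∈ {0, ..., 4} → 5 starts

Answer: 5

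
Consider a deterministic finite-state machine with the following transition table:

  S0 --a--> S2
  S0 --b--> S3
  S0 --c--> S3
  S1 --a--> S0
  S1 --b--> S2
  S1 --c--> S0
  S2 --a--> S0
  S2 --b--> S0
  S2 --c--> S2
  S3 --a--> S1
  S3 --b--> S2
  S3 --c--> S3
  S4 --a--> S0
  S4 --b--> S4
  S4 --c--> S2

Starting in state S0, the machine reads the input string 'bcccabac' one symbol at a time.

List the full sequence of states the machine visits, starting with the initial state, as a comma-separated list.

Answer: S0, S3, S3, S3, S3, S1, S2, S0, S3

Derivation:
Start: S0
  read 'b': S0 --b--> S3
  read 'c': S3 --c--> S3
  read 'c': S3 --c--> S3
  read 'c': S3 --c--> S3
  read 'a': S3 --a--> S1
  read 'b': S1 --b--> S2
  read 'a': S2 --a--> S0
  read 'c': S0 --c--> S3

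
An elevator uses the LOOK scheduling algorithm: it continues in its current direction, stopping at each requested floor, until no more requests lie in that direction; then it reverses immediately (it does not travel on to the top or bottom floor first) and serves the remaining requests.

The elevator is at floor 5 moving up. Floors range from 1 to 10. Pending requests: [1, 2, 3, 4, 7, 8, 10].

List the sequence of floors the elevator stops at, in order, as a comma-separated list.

Current: 5, moving UP
Serve above first (ascending): [7, 8, 10]
Then reverse, serve below (descending): [4, 3, 2, 1]

Answer: 7, 8, 10, 4, 3, 2, 1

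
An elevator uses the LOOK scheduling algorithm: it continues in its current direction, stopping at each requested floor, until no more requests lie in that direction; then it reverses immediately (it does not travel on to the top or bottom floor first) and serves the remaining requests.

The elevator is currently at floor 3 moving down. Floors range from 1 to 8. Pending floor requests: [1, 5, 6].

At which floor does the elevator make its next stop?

Current floor: 3, direction: down
Requests above: [5, 6]
Requests below: [1]
Moving down and requests lie below → nearest below is max([1]) = 1

Answer: 1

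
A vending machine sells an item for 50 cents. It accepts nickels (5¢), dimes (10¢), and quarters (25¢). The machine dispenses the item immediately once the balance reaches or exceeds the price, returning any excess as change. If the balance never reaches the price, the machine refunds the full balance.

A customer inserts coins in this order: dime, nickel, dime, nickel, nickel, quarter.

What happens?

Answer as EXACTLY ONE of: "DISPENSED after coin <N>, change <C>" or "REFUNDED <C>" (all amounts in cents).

Answer: DISPENSED after coin 6, change 10

Derivation:
Price: 50¢
Coin 1 (dime, 10¢): balance = 10¢
Coin 2 (nickel, 5¢): balance = 15¢
Coin 3 (dime, 10¢): balance = 25¢
Coin 4 (nickel, 5¢): balance = 30¢
Coin 5 (nickel, 5¢): balance = 35¢
Coin 6 (quarter, 25¢): balance = 60¢
  → balance >= price → DISPENSE, change = 60 - 50 = 10¢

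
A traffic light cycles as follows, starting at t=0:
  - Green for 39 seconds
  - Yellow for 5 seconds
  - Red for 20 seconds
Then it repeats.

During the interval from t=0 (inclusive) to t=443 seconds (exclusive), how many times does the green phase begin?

Cycle = 39+5+20 = 64s
green phase starts at t = k*64 + 0 for k=0,1,2,...
Need k*64+0 < 443 → k < 6.922
k ∈ {0, ..., 6} → 7 starts

Answer: 7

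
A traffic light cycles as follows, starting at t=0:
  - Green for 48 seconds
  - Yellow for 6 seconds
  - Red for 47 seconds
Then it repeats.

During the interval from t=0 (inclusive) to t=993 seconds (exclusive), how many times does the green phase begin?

Answer: 10

Derivation:
Cycle = 48+6+47 = 101s
green phase starts at t = k*101 + 0 for k=0,1,2,...
Need k*101+0 < 993 → k < 9.832
k ∈ {0, ..., 9} → 10 starts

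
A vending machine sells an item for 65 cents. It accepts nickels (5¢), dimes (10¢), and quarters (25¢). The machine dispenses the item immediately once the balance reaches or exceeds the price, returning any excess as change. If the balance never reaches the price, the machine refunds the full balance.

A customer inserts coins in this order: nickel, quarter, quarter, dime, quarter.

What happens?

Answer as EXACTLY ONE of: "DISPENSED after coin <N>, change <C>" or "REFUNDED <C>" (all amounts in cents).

Price: 65¢
Coin 1 (nickel, 5¢): balance = 5¢
Coin 2 (quarter, 25¢): balance = 30¢
Coin 3 (quarter, 25¢): balance = 55¢
Coin 4 (dime, 10¢): balance = 65¢
  → balance >= price → DISPENSE, change = 65 - 65 = 0¢

Answer: DISPENSED after coin 4, change 0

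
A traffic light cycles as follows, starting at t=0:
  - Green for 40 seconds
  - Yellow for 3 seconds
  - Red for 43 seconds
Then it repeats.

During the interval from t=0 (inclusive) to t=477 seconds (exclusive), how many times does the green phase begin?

Answer: 6

Derivation:
Cycle = 40+3+43 = 86s
green phase starts at t = k*86 + 0 for k=0,1,2,...
Need k*86+0 < 477 → k < 5.547
k ∈ {0, ..., 5} → 6 starts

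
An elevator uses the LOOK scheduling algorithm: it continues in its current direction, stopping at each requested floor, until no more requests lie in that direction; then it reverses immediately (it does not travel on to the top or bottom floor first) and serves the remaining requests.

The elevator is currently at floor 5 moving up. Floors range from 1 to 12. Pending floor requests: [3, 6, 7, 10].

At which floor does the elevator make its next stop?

Current floor: 5, direction: up
Requests above: [6, 7, 10]
Requests below: [3]
Moving up and requests lie above → nearest above is min([6, 7, 10]) = 6

Answer: 6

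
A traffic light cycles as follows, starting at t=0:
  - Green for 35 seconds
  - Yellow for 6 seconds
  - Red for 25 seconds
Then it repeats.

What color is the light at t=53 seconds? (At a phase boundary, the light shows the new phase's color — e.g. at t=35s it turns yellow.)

Cycle length = 35 + 6 + 25 = 66s
t = 53, phase_t = 53 mod 66 = 53
53 >= 41 → RED

Answer: red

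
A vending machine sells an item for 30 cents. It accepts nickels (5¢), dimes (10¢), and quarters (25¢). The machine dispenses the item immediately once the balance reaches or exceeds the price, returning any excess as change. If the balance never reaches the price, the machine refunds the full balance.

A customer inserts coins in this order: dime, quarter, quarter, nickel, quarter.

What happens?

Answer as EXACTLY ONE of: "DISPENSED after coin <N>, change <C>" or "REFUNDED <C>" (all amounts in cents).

Price: 30¢
Coin 1 (dime, 10¢): balance = 10¢
Coin 2 (quarter, 25¢): balance = 35¢
  → balance >= price → DISPENSE, change = 35 - 30 = 5¢

Answer: DISPENSED after coin 2, change 5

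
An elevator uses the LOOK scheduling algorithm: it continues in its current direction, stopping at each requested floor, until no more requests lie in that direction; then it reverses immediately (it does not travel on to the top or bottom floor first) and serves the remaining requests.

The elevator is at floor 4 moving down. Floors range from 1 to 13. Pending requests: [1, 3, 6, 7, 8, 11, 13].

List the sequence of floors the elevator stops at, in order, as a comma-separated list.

Current: 4, moving DOWN
Serve below first (descending): [3, 1]
Then reverse, serve above (ascending): [6, 7, 8, 11, 13]

Answer: 3, 1, 6, 7, 8, 11, 13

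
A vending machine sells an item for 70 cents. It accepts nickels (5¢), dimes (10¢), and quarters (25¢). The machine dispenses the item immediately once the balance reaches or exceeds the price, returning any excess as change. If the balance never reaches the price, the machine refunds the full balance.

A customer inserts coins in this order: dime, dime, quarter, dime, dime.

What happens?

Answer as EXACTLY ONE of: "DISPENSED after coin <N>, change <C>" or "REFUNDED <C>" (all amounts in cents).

Answer: REFUNDED 65

Derivation:
Price: 70¢
Coin 1 (dime, 10¢): balance = 10¢
Coin 2 (dime, 10¢): balance = 20¢
Coin 3 (quarter, 25¢): balance = 45¢
Coin 4 (dime, 10¢): balance = 55¢
Coin 5 (dime, 10¢): balance = 65¢
All coins inserted, balance 65¢ < price 70¢ → REFUND 65¢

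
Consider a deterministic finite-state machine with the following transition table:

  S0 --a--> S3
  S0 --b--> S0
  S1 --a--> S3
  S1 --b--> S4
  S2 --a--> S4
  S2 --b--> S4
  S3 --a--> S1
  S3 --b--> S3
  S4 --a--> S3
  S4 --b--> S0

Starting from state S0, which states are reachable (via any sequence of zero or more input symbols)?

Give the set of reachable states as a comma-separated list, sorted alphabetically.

Answer: S0, S1, S3, S4

Derivation:
BFS from S0:
  visit S0: S0--a-->S3 (new), S0--b-->S0 (seen)
  visit S3: S3--a-->S1 (new), S3--b-->S3 (seen)
  visit S1: S1--a-->S3 (seen), S1--b-->S4 (new)
  visit S4: S4--a-->S3 (seen), S4--b-->S0 (seen)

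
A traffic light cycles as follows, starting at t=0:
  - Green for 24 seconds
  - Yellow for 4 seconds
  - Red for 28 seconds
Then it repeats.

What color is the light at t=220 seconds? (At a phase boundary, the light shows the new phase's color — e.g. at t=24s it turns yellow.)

Answer: red

Derivation:
Cycle length = 24 + 4 + 28 = 56s
t = 220, phase_t = 220 mod 56 = 52
52 >= 28 → RED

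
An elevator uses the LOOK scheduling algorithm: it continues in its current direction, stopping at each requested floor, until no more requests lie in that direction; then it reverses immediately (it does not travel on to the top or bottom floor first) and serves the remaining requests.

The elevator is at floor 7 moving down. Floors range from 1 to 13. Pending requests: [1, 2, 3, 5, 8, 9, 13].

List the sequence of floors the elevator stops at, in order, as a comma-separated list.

Current: 7, moving DOWN
Serve below first (descending): [5, 3, 2, 1]
Then reverse, serve above (ascending): [8, 9, 13]

Answer: 5, 3, 2, 1, 8, 9, 13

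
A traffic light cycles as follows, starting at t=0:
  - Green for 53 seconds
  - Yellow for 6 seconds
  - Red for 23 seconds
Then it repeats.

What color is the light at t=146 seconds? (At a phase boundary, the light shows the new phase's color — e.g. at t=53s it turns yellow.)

Cycle length = 53 + 6 + 23 = 82s
t = 146, phase_t = 146 mod 82 = 64
64 >= 59 → RED

Answer: red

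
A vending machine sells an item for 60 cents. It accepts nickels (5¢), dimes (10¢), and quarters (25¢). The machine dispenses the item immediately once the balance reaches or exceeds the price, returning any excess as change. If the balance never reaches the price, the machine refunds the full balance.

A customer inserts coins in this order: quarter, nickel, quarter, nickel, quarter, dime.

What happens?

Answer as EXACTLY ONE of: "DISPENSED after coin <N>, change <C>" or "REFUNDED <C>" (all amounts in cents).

Answer: DISPENSED after coin 4, change 0

Derivation:
Price: 60¢
Coin 1 (quarter, 25¢): balance = 25¢
Coin 2 (nickel, 5¢): balance = 30¢
Coin 3 (quarter, 25¢): balance = 55¢
Coin 4 (nickel, 5¢): balance = 60¢
  → balance >= price → DISPENSE, change = 60 - 60 = 0¢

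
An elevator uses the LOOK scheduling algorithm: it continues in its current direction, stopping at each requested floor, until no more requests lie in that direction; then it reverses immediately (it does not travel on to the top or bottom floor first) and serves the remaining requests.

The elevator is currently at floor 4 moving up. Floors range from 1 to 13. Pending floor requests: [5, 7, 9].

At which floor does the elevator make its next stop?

Answer: 5

Derivation:
Current floor: 4, direction: up
Requests above: [5, 7, 9]
Requests below: []
Moving up and requests lie above → nearest above is min([5, 7, 9]) = 5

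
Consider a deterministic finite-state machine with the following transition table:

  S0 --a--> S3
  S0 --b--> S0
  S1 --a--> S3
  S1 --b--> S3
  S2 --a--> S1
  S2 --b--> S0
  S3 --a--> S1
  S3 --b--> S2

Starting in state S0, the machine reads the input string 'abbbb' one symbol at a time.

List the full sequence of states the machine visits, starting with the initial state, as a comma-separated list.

Start: S0
  read 'a': S0 --a--> S3
  read 'b': S3 --b--> S2
  read 'b': S2 --b--> S0
  read 'b': S0 --b--> S0
  read 'b': S0 --b--> S0

Answer: S0, S3, S2, S0, S0, S0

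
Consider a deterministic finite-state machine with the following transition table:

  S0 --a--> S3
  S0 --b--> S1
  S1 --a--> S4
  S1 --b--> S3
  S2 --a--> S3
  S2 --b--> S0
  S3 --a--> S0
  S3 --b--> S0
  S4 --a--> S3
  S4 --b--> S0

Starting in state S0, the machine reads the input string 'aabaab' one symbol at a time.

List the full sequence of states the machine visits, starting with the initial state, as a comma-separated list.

Start: S0
  read 'a': S0 --a--> S3
  read 'a': S3 --a--> S0
  read 'b': S0 --b--> S1
  read 'a': S1 --a--> S4
  read 'a': S4 --a--> S3
  read 'b': S3 --b--> S0

Answer: S0, S3, S0, S1, S4, S3, S0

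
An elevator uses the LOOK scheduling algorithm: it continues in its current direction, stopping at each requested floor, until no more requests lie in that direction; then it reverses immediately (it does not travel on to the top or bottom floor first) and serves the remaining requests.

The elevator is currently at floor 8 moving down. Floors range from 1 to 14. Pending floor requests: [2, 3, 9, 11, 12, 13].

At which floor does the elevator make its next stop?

Answer: 3

Derivation:
Current floor: 8, direction: down
Requests above: [9, 11, 12, 13]
Requests below: [2, 3]
Moving down and requests lie below → nearest below is max([2, 3]) = 3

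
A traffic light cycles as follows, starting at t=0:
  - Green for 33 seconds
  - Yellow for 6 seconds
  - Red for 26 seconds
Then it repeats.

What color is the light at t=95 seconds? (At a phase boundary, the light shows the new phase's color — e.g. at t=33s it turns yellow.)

Answer: green

Derivation:
Cycle length = 33 + 6 + 26 = 65s
t = 95, phase_t = 95 mod 65 = 30
30 < 33 (green end) → GREEN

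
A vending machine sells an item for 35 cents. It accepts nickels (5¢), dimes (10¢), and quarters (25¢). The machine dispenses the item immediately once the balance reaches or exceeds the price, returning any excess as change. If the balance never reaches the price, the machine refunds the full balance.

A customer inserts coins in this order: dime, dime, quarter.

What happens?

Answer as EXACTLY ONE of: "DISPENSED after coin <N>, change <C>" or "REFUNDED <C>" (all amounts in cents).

Answer: DISPENSED after coin 3, change 10

Derivation:
Price: 35¢
Coin 1 (dime, 10¢): balance = 10¢
Coin 2 (dime, 10¢): balance = 20¢
Coin 3 (quarter, 25¢): balance = 45¢
  → balance >= price → DISPENSE, change = 45 - 35 = 10¢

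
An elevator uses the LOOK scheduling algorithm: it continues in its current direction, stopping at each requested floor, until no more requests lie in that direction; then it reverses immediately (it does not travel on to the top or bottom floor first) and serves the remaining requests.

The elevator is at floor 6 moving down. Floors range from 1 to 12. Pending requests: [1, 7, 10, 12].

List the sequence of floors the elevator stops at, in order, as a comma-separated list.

Answer: 1, 7, 10, 12

Derivation:
Current: 6, moving DOWN
Serve below first (descending): [1]
Then reverse, serve above (ascending): [7, 10, 12]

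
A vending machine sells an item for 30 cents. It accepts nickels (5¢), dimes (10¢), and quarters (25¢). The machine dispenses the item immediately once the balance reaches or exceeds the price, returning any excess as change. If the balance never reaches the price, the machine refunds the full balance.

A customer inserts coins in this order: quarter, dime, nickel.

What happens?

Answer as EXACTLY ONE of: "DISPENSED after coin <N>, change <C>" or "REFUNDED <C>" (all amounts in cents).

Price: 30¢
Coin 1 (quarter, 25¢): balance = 25¢
Coin 2 (dime, 10¢): balance = 35¢
  → balance >= price → DISPENSE, change = 35 - 30 = 5¢

Answer: DISPENSED after coin 2, change 5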